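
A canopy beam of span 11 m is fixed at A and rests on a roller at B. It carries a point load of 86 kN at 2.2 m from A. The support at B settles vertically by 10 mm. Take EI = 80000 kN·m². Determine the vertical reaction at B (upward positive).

Choose R_B as the redundant. The primary structure is the cantilever fixed at A.
Deflection at B on the released cantilever, summing each load's contribution:
  point load 86 at a = 2.2: Pa²(3L − a)/(6EI) = 2137/EI
Flexibility coefficient — unit upward force at B: δ_{BB} = L³/(3EI) = 443.7/EI.
With EI = 80000 kN·m²: δ_0 = 0.026709 m and δ_{BB} = 0.005546 m/kN.
Compatibility — the beam at B must follow the support down by 0.01 m: δ_0 − R_B·δ_{BB} = 0.01, so R_B = (0.026709 − 0.01)/0.005546 = 3.013 kN.

R_B = 3.013 kN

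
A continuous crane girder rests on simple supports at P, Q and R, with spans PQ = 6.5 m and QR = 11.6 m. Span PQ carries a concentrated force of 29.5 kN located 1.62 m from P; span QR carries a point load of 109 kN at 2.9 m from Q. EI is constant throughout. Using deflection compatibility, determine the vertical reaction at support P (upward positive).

R_P = 0.4564 kN

Release continuity at Q by inserting a hinge; the redundant is the internal moment M_Q. The primary structure is two simply-supported spans PQ and QR.
Discontinuity in slope at Q on the released structure — sum the simple-span end rotations:
  span PQ: point load 29.5 at a = 1.62: Pab(L + a)/(6LEI) = 48.56/EI
  span QR: point load 109 at a = 2.9: Pab(L + b)/(6LEI) = 802.1/EI
  relative rotation θ_0 = (48.56 + 802.1)/EI = 850.7/EI
A unit hogging moment at Q produces rotation L₁/(3EI) + L₂/(3EI) = 6.033/EI.
Compatibility: M_Q·(L₁+L₂)/(3EI) = θ_0, giving M_Q = 141 kN·m (hogging).
Span PQ, ΣM about P with M_Q applied at Q: R_Q^{PQ}·6.5 = 47.79 + 141, so R_Q^{PQ} = 29.04 kN and R_P = 29.5 − 29.04 = 0.4564 kN.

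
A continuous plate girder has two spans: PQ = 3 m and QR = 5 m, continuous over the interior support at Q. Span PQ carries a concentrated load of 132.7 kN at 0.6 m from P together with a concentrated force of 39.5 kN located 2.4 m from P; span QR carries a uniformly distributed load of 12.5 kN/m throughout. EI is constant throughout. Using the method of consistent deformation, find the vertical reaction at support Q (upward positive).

Insert a hinge at Q; M_Q is the redundant, and each span becomes simply supported.
End slopes at the hinge Q, treating each span as simply supported:
  span PQ: point load 132.7 at a = 0.6: Pab(L + a)/(6LEI) = 38.22/EI
  span PQ: point load 39.5 at a = 2.4: Pab(L + a)/(6LEI) = 17.06/EI
  span QR: UDL 12.5: wL³/(24EI) = 65.1/EI
  relative rotation θ_0 = (55.28 + 65.1)/EI = 120.4/EI
A unit hogging moment at Q produces rotation L₁/(3EI) + L₂/(3EI) = 2.667/EI.
Slope continuity at Q: θ_0 = M_Q·2.667/EI, so M_Q = 120.4/2.667 = 45.14 kN·m (hogging).
Span PQ, ΣM about P with M_Q applied at Q: R_Q^{PQ}·3 = 174.4 + 45.14, so R_Q^{PQ} = 73.19 kN and R_P = 172.2 − 73.19 = 99.01 kN.
Span QR, ΣM about R: R_Q^{QR}·5 = 156.2 + 45.14, so R_Q^{QR} = 40.28 kN and R_R = 62.5 − 40.28 = 22.22 kN.
R_Q = 73.19 + 40.28 = 113.5 kN.

R_Q = 113.5 kN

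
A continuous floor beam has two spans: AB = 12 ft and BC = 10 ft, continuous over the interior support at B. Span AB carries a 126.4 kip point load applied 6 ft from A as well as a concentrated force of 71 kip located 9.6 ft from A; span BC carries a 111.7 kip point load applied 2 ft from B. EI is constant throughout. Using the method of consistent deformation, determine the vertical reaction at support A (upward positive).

Release continuity at B by inserting a hinge; the redundant is the internal moment M_B. The primary structure is two simply-supported spans AB and BC.
Discontinuity in slope at B on the released structure — sum the simple-span end rotations:
  span AB: point load 126.4 at a = 6: Pab(L + a)/(6LEI) = 1138/EI
  span AB: point load 71 at a = 9.6: Pab(L + a)/(6LEI) = 490.8/EI
  span BC: point load 111.7 at a = 2: Pab(L + b)/(6LEI) = 536.2/EI
  relative rotation θ_0 = (1628 + 536.2)/EI = 2165/EI
A unit hogging moment at B produces rotation L₁/(3EI) + L₂/(3EI) = 7.333/EI.
Compatibility: M_B·(L₁+L₂)/(3EI) = θ_0, giving M_B = 295.2 kip·ft (hogging).
Span AB, ΣM about A with M_B applied at B: R_B^{AB}·12 = 1440 + 295.2, so R_B^{AB} = 144.6 kip and R_A = 197.4 − 144.6 = 52.8 kip.

R_A = 52.8 kip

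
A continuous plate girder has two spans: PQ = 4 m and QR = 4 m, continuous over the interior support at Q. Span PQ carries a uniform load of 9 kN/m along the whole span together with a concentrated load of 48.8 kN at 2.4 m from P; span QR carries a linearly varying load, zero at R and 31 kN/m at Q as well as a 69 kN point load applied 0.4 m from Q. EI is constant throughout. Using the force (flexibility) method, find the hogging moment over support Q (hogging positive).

M_Q = 56.07 kN·m

Take M_Q as the redundant. Released structure: two simple spans PQ and QR with a hinge at Q.
Discontinuity in slope at Q on the released structure — sum the simple-span end rotations:
  span PQ: UDL 9: wL³/(24EI) = 24/EI
  span PQ: point load 48.8 at a = 2.4: Pab(L + a)/(6LEI) = 49.97/EI
  span QR: triangular load, peak 31: w₀L³/(45EI) = 44.09/EI
  span QR: point load 69 at a = 0.4: Pab(L + b)/(6LEI) = 31.46/EI
  relative rotation θ_0 = (73.97 + 75.55)/EI = 149.5/EI
A unit hogging moment at Q produces rotation L₁/(3EI) + L₂/(3EI) = 2.667/EI.
Slope continuity at Q: θ_0 = M_Q·2.667/EI, so M_Q = 149.5/2.667 = 56.07 kN·m (hogging).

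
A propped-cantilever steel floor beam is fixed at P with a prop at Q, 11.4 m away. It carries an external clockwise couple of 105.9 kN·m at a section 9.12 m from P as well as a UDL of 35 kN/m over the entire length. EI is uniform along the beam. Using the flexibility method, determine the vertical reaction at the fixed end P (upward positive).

Release the roller at Q. Primary structure: cantilever fixed at P.
Primary-structure tip deflection at Q by superposition:
  clockwise couple 105.9 at a = 9.12: M₀a(2L − a)/(2EI) = 6606/EI
  UDL 35: wL⁴/(8EI) = 73892/EI
  δ_0 = 80498/EI
Tip deflection under a unit load at Q: L³/(3EI) = 493.8/EI.
The prop prevents deflection at Q: R_Q = δ_0/δ_{QQ} = 80498/493.8 = 163 kN.
Vertical equilibrium: R_P = ΣP − R_Q = 399 − 163 = 236 kN.

R_P = 236 kN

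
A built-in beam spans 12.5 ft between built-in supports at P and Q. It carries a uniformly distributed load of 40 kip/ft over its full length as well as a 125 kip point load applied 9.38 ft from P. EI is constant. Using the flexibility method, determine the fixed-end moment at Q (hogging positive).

Take the two fixed-end moments M_P, M_Q as redundants; the released structure is the simple span PQ.
On the primary (simply-supported) span, the end slopes from the loading are:
  at P: UDL 40: wL³/(24EI) = 3255/EI
  at Q: UDL 40: wL³/(24EI) = 3255/EI
  at P: point load 125 at a = 9.38: Pab(L + b)/(6LEI) = 761.9/EI
  at Q: point load 125 at a = 9.38: Pab(L + a)/(6LEI) = 1067/EI
  θ_P0 = 4017/EI,  θ_Q0 = 4322/EI
Flexibility coefficients: a unit moment at one end gives L/(3EI) there and L/(6EI) at the far end, so f₁₁ = f₂₂ = 4.167/EI and f₁₂ = f₂₁ = 2.083/EI.
Compatibility — zero rotation at each built-in end:
  4.167 M_P + 2.083 M_Q = 4017
  2.083 M_P + 4.167 M_Q = 4322
Solving the pair gives M_P = 593.9 kip·ft and M_Q = 740.4 kip·ft (hogging).

M_Q = 740.4 kip·ft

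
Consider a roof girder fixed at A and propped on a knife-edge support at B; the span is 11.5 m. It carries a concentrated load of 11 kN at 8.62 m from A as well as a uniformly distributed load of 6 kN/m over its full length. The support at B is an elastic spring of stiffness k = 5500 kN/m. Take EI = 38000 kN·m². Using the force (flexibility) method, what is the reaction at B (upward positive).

R_B = 32.39 kN

Remove the prop at B; the released (primary) structure is a cantilever built in at A.
Deflection at B on the released cantilever, summing each load's contribution:
  point load 11 at a = 8.62: Pa²(3L − a)/(6EI) = 3525/EI
  UDL 6: wL⁴/(8EI) = 13118/EI
  δ_0 = 16643/EI
Tip deflection under a unit load at B: L³/(3EI) = 507/EI.
With EI = 38000 kN·m²: δ_0 = 0.43797 m and δ_{BB} = 0.013341 m/kN.
Compatibility — the spring shortens by R_B/k under the reaction it provides: δ_0 − R_B·δ_{BB} = R_B/k. With 1/k = 0.000182 m/kN, R_B = δ_0 / (δ_{BB} + 1/k) = 0.43797 / (0.013341 + 0.000182) = 32.39 kN.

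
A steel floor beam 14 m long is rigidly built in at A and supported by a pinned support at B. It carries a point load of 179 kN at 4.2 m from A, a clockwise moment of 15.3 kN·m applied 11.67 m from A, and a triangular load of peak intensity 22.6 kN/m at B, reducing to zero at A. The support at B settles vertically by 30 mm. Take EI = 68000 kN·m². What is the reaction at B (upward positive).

R_B = 108.1 kN

Choose R_B as the redundant. The primary structure is the cantilever fixed at A.
Deflection at B on the released cantilever, summing each load's contribution:
  point load 179 at a = 4.2: Pa²(3L − a)/(6EI) = 19893/EI
  clockwise couple 15.3 at a = 11.67: M₀a(2L − a)/(2EI) = 1458/EI
  triangular load, peak 22.6 at the free end: 11w₀L⁴/(120EI) = 79585/EI
  δ_0 = 100936/EI
Tip deflection under a unit load at B: L³/(3EI) = 914.7/EI.
With EI = 68000 kN·m²: δ_0 = 1.4843 m and δ_{BB} = 0.013451 m/kN.
Compatibility — the beam at B must follow the support down by 0.03 m: δ_0 − R_B·δ_{BB} = 0.03, so R_B = (1.4843 − 0.03)/0.013451 = 108.1 kN.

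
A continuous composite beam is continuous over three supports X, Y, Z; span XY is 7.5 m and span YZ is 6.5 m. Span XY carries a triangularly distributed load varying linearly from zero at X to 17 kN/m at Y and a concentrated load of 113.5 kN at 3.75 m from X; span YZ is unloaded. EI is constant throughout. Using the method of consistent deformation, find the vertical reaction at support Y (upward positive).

R_Y = 133.6 kN

Release continuity at Y by inserting a hinge; the redundant is the internal moment M_Y. The primary structure is two simply-supported spans XY and YZ.
Discontinuity in slope at Y on the released structure — sum the simple-span end rotations:
  span XY: triangular load, peak 17: w₀L³/(45EI) = 159.4/EI
  span XY: point load 113.5 at a = 3.75: Pab(L + a)/(6LEI) = 399/EI
  relative rotation θ_0 = (558.4 + 0)/EI = 558.4/EI
A unit hogging moment at Y produces rotation L₁/(3EI) + L₂/(3EI) = 4.667/EI.
Compatibility: M_Y·(L₁+L₂)/(3EI) = θ_0, giving M_Y = 119.7 kN·m (hogging).
Span XY, ΣM about X with M_Y applied at Y: R_Y^{XY}·7.5 = 744.4 + 119.7, so R_Y^{XY} = 115.2 kN and R_X = 177.2 − 115.2 = 62.05 kN.
Span YZ, ΣM about Z: R_Y^{YZ}·6.5 = 0 + 119.7, so R_Y^{YZ} = 18.41 kN and R_Z = 0 − 18.41 = -18.41 kN.
R_Y = 115.2 + 18.41 = 133.6 kN.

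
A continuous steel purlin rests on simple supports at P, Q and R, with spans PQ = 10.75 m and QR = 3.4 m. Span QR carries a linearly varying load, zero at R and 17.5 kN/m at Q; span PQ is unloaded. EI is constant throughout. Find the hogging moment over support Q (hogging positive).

Insert a hinge at Q; M_Q is the redundant, and each span becomes simply supported.
Discontinuity in slope at Q on the released structure — sum the simple-span end rotations:
  span QR: triangular load, peak 17.5: w₀L³/(45EI) = 15.28/EI
  relative rotation θ_0 = (0 + 15.28)/EI = 15.28/EI
A unit hogging moment at Q produces rotation L₁/(3EI) + L₂/(3EI) = 4.717/EI.
Slope continuity at Q: θ_0 = M_Q·4.717/EI, so M_Q = 15.28/4.717 = 3.241 kN·m (hogging).

M_Q = 3.241 kN·m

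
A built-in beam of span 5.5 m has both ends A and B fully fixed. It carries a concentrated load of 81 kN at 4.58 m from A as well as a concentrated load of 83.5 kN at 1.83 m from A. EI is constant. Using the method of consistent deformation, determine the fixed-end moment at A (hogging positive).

Release both end moments; the primary structure is a simply-supported span AB with redundants M_A and M_B.
End rotations of the released simple span under the applied load (×1/EI):
  at A: point load 81 at a = 4.58: Pab(L + b)/(6LEI) = 66.4/EI
  at B: point load 81 at a = 4.58: Pab(L + a)/(6LEI) = 104.3/EI
  at A: point load 83.5 at a = 1.83: Pab(L + b)/(6LEI) = 155.8/EI
  at B: point load 83.5 at a = 1.83: Pab(L + a)/(6LEI) = 124.6/EI
  θ_A0 = 222.2/EI,  θ_B0 = 228.8/EI
Flexibility coefficients: a unit moment at one end gives L/(3EI) there and L/(6EI) at the far end, so f₁₁ = f₂₂ = 1.833/EI and f₁₂ = f₂₁ = 0.9167/EI.
Compatibility — zero rotation at each built-in end:
  1.833 M_A + 0.9167 M_B = 222.2
  0.9167 M_A + 1.833 M_B = 228.8
Solving the pair gives M_A = 78.42 kN·m and M_B = 85.6 kN·m (hogging).

M_A = 78.42 kN·m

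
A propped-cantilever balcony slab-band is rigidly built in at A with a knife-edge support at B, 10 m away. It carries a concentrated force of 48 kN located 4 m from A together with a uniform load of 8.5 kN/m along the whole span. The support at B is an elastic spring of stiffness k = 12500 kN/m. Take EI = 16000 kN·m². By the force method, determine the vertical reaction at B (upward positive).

R_B = 41.7 kN

Release the roller at B. Primary structure: cantilever fixed at A.
Downward deflection at the released point B due to the loads:
  point load 48 at a = 4: Pa²(3L − a)/(6EI) = 3328/EI
  UDL 8.5: wL⁴/(8EI) = 10625/EI
  δ_0 = 13953/EI
Tip deflection under a unit load at B: L³/(3EI) = 333.3/EI.
With EI = 16000 kN·m²: δ_0 = 0.87206 m and δ_{BB} = 0.020833 m/kN.
Compatibility — the spring shortens by R_B/k under the reaction it provides: δ_0 − R_B·δ_{BB} = R_B/k. With 1/k = 0.00008 m/kN, R_B = δ_0 / (δ_{BB} + 1/k) = 0.87206 / (0.020833 + 0.00008) = 41.7 kN.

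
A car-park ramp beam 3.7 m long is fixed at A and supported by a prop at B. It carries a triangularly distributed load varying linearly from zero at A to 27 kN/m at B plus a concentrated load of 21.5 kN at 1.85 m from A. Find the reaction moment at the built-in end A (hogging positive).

Choose R_B as the redundant. The primary structure is the cantilever fixed at A.
Deflection at B on the released cantilever, summing each load's contribution:
  triangular load, peak 27 at the free end: 11w₀L⁴/(120EI) = 463.9/EI
  point load 21.5 at a = 1.85: Pa²(3L − a)/(6EI) = 113.4/EI
  δ_0 = 577.3/EI
Tip deflection under a unit load at B: L³/(3EI) = 16.88/EI.
Compatibility at B: δ_0 − R_B·δ_{BB} = 0, so R_B = 577.3/16.88 = 34.19 kN.
Moment equilibrium about A: M_A = Σ(load moments about A) − R_B·L = 163 − 34.19×3.7 = 36.48 kN·m.

M_A = 36.48 kN·m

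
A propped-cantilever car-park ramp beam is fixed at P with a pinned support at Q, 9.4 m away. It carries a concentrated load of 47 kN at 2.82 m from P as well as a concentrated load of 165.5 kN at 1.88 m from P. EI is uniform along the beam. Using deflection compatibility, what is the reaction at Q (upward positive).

R_Q = 14.98 kN

Remove the prop at Q; the released (primary) structure is a cantilever built in at P.
Free-end deflection of the primary structure under the applied loading (downward +):
  point load 47 at a = 2.82: Pa²(3L − a)/(6EI) = 1581/EI
  point load 165.5 at a = 1.88: Pa²(3L − a)/(6EI) = 2566/EI
  δ_0 = 4147/EI
Tip deflection under a unit load at Q: L³/(3EI) = 276.9/EI.
Compatibility at Q: δ_0 − R_Q·δ_{QQ} = 0, so R_Q = 4147/276.9 = 14.98 kN.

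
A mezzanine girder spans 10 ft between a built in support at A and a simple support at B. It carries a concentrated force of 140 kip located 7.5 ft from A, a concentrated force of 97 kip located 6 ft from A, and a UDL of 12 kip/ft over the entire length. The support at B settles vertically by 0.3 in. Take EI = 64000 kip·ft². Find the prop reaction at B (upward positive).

R_B = 170.7 kip

Choose R_B as the redundant. The primary structure is the cantilever fixed at A.
Downward deflection at the released point B due to the loads:
  point load 140 at a = 7.5: Pa²(3L − a)/(6EI) = 29531/EI
  point load 97 at a = 6: Pa²(3L − a)/(6EI) = 13968/EI
  UDL 12: wL⁴/(8EI) = 15000/EI
  δ_0 = 58499/EI
Tip deflection under a unit load at B: L³/(3EI) = 333.3/EI.
With EI = 64000 kip·ft²: δ_0 = 0.91405 ft and δ_{BB} = 0.005208 ft/kip.
Compatibility — the beam at B must follow the support down by 0.025 ft: δ_0 − R_B·δ_{BB} = 0.025, so R_B = (0.91405 − 0.025)/0.005208 = 170.7 kip.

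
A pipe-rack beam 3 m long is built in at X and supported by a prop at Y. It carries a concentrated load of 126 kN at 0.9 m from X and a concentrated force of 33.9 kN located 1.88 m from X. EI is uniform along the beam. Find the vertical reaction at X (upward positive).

Choose R_Y as the redundant. The primary structure is the cantilever fixed at X.
Deflection at Y on the released cantilever, summing each load's contribution:
  point load 126 at a = 0.9: Pa²(3L − a)/(6EI) = 137.8/EI
  point load 33.9 at a = 1.88: Pa²(3L − a)/(6EI) = 142.2/EI
  δ_0 = 280/EI
Flexibility coefficient — unit upward force at Y: δ_{YY} = L³/(3EI) = 9/EI.
Compatibility at Y: δ_0 − R_Y·δ_{YY} = 0, so R_Y = 280/9 = 31.11 kN.
Vertical equilibrium: R_X = ΣP − R_Y = 159.9 − 31.11 = 128.8 kN.

R_X = 128.8 kN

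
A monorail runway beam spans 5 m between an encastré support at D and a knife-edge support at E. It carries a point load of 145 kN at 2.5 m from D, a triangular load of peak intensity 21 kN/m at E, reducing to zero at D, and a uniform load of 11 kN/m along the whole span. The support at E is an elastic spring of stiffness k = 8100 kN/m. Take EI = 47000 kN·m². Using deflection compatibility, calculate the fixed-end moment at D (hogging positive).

M_D = 258.9 kN·m

Release the roller at E. Primary structure: cantilever fixed at D.
Free-end deflection of the primary structure under the applied loading (downward +):
  point load 145 at a = 2.5: Pa²(3L − a)/(6EI) = 1888/EI
  triangular load, peak 21 at the free end: 11w₀L⁴/(120EI) = 1203/EI
  UDL 11: wL⁴/(8EI) = 859.4/EI
  δ_0 = 3951/EI
Tip deflection under a unit load at E: L³/(3EI) = 41.67/EI.
With EI = 47000 kN·m²: δ_0 = 0.084054 m and δ_{EE} = 0.000887 m/kN.
Compatibility — the spring shortens by R_E/k under the reaction it provides: δ_0 − R_E·δ_{EE} = R_E/k. With 1/k = 0.000123 m/kN, R_E = δ_0 / (δ_{EE} + 1/k) = 0.084054 / (0.000887 + 0.000123) = 83.22 kN.
Moment equilibrium about D: M_D = Σ(load moments about D) − R_E·L = 675 − 83.22×5 = 258.9 kN·m.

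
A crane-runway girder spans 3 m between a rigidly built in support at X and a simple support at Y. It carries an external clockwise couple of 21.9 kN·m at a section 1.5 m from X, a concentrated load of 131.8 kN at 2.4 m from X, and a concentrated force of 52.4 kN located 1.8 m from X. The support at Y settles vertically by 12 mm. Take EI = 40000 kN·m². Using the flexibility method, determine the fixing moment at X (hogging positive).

M_X = 221.6 kN·m

Choose R_Y as the redundant. The primary structure is the cantilever fixed at X.
Deflection at Y on the released cantilever, summing each load's contribution:
  clockwise couple 21.9 at a = 1.5: M₀a(2L − a)/(2EI) = 73.91/EI
  point load 131.8 at a = 2.4: Pa²(3L − a)/(6EI) = 835.1/EI
  point load 52.4 at a = 1.8: Pa²(3L − a)/(6EI) = 203.7/EI
  δ_0 = 1113/EI
Flexibility coefficient — unit upward force at Y: δ_{YY} = L³/(3EI) = 9/EI.
With EI = 40000 kN·m²: δ_0 = 0.027818 m and δ_{YY} = 0.000225 m/kN.
Compatibility — the beam at Y must follow the support down by 0.012 m: δ_0 − R_Y·δ_{YY} = 0.012, so R_Y = (0.027818 − 0.012)/0.000225 = 70.3 kN.
Moment equilibrium about X: M_X = Σ(load moments about X) − R_Y·L = 432.5 − 70.3×3 = 221.6 kN·m.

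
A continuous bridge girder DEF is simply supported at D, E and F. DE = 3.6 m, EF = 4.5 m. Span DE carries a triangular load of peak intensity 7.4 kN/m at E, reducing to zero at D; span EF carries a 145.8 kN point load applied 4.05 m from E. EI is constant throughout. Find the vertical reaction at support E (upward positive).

Take M_E as the redundant. Released structure: two simple spans DE and EF with a hinge at E.
Discontinuity in slope at E on the released structure — sum the simple-span end rotations:
  span DE: triangular load, peak 7.4: w₀L³/(45EI) = 7.672/EI
  span EF: point load 145.8 at a = 4.05: Pab(L + b)/(6LEI) = 48.72/EI
  relative rotation θ_0 = (7.672 + 48.72)/EI = 56.39/EI
A unit hogging moment at E produces rotation L₁/(3EI) + L₂/(3EI) = 2.7/EI.
Slope continuity at E: θ_0 = M_E·2.7/EI, so M_E = 56.39/2.7 = 20.88 kN·m (hogging).
Span DE, ΣM about D with M_E applied at E: R_E^{DE}·3.6 = 31.97 + 20.88, so R_E^{DE} = 14.68 kN and R_D = 13.32 − 14.68 = -1.361 kN.
Span EF, ΣM about F: R_E^{EF}·4.5 = 65.61 + 20.88, so R_E^{EF} = 19.22 kN and R_F = 145.8 − 19.22 = 126.6 kN.
R_E = 14.68 + 19.22 = 33.9 kN.

R_E = 33.9 kN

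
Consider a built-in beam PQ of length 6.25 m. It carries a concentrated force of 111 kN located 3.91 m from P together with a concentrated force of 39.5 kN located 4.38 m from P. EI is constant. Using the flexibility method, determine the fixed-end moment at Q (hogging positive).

M_Q = 137.9 kN·m

Take the two fixed-end moments M_P, M_Q as redundants; the released structure is the simple span PQ.
End rotations of the released simple span under the applied load (×1/EI):
  at P: point load 111 at a = 3.91: Pab(L + b)/(6LEI) = 232.6/EI
  at Q: point load 111 at a = 3.91: Pab(L + a)/(6LEI) = 275.2/EI
  at P: point load 39.5 at a = 4.38: Pab(L + b)/(6LEI) = 70.05/EI
  at Q: point load 39.5 at a = 4.38: Pab(L + a)/(6LEI) = 91.71/EI
  θ_P0 = 302.7/EI,  θ_Q0 = 366.9/EI
Flexibility coefficients: a unit moment at one end gives L/(3EI) there and L/(6EI) at the far end, so f₁₁ = f₂₂ = 2.083/EI and f₁₂ = f₂₁ = 1.042/EI.
Compatibility — zero rotation at each built-in end:
  2.083 M_P + 1.042 M_Q = 302.7
  1.042 M_P + 2.083 M_Q = 366.9
Solving the pair gives M_P = 76.33 kN·m and M_Q = 137.9 kN·m (hogging).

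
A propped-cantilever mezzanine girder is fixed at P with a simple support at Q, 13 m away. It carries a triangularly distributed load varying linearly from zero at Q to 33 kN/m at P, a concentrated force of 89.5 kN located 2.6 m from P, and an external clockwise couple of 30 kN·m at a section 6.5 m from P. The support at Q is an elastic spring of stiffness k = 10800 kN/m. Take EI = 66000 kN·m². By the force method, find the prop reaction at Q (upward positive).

R_Q = 50.09 kN

Choose R_Q as the redundant. The primary structure is the cantilever fixed at P.
Deflection at Q on the released cantilever, summing each load's contribution:
  triangular load, peak 33 at the fixed end: w₀L⁴/(30EI) = 31417/EI
  point load 89.5 at a = 2.6: Pa²(3L − a)/(6EI) = 3670/EI
  clockwise couple 30 at a = 6.5: M₀a(2L − a)/(2EI) = 1901/EI
  δ_0 = 36989/EI
Tip deflection under a unit load at Q: L³/(3EI) = 732.3/EI.
With EI = 66000 kN·m²: δ_0 = 0.56044 m and δ_{QQ} = 0.011096 m/kN.
Compatibility — the spring shortens by R_Q/k under the reaction it provides: δ_0 − R_Q·δ_{QQ} = R_Q/k. With 1/k = 0.000093 m/kN, R_Q = δ_0 / (δ_{QQ} + 1/k) = 0.56044 / (0.011096 + 0.000093) = 50.09 kN.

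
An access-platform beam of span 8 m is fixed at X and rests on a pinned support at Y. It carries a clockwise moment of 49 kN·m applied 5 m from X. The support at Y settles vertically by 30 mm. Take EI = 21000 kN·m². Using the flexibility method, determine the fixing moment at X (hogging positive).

M_X = 15.37 kN·m

Release the roller at Y. Primary structure: cantilever fixed at X.
Free-end deflection of the primary structure under the applied loading (downward +):
  clockwise couple 49 at a = 5: M₀a(2L − a)/(2EI) = 1348/EI
Tip deflection under a unit load at Y: L³/(3EI) = 170.7/EI.
With EI = 21000 kN·m²: δ_0 = 0.064167 m and δ_{YY} = 0.008127 m/kN.
Compatibility — the beam at Y must follow the support down by 0.03 m: δ_0 − R_Y·δ_{YY} = 0.03, so R_Y = (0.064167 − 0.03)/0.008127 = 4.204 kN.
Moment equilibrium about X: M_X = Σ(load moments about X) − R_Y·L = 49 − 4.204×8 = 15.37 kN·m.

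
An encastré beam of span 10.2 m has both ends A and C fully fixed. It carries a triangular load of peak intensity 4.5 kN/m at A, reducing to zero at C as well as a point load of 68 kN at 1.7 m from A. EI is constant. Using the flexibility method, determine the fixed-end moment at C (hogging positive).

Release both end moments; the primary structure is a simply-supported span AC with redundants M_A and M_C.
End rotations of the released simple span under the applied load (×1/EI):
  at A: triangular load, peak 4.5: w₀L³/(45EI) = 106.1/EI
  at C: triangular load, peak 4.5: 7w₀L³/(360EI) = 92.86/EI
  at A: point load 68 at a = 1.7: Pab(L + b)/(6LEI) = 300.2/EI
  at C: point load 68 at a = 1.7: Pab(L + a)/(6LEI) = 191.1/EI
  θ_A0 = 406.4/EI,  θ_C0 = 283.9/EI
Flexibility coefficients: a unit moment at one end gives L/(3EI) there and L/(6EI) at the far end, so f₁₁ = f₂₂ = 3.4/EI and f₁₂ = f₂₁ = 1.7/EI.
Compatibility — zero rotation at each built-in end:
  3.4 M_A + 1.7 M_C = 406.4
  1.7 M_A + 3.4 M_C = 283.9
Solving the pair gives M_A = 103.7 kN·m and M_C = 31.66 kN·m (hogging).

M_C = 31.66 kN·m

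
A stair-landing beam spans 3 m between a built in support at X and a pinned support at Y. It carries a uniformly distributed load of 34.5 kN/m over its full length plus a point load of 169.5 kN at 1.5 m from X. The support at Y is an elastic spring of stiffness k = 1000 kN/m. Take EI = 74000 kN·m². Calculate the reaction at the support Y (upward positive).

R_Y = 9.952 kN

Choose R_Y as the redundant. The primary structure is the cantilever fixed at X.
Free-end deflection of the primary structure under the applied loading (downward +):
  UDL 34.5: wL⁴/(8EI) = 349.3/EI
  point load 169.5 at a = 1.5: Pa²(3L − a)/(6EI) = 476.7/EI
  δ_0 = 826/EI
Tip deflection under a unit load at Y: L³/(3EI) = 9/EI.
With EI = 74000 kN·m²: δ_0 = 0.011163 m and δ_{YY} = 0.000122 m/kN.
Compatibility — the spring shortens by R_Y/k under the reaction it provides: δ_0 − R_Y·δ_{YY} = R_Y/k. With 1/k = 0.001 m/kN, R_Y = δ_0 / (δ_{YY} + 1/k) = 0.011163 / (0.000122 + 0.001) = 9.952 kN.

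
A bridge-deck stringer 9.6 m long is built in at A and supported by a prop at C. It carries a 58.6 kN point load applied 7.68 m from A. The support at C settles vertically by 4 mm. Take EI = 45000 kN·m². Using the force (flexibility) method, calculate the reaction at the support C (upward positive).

Release the roller at C. Primary structure: cantilever fixed at A.
Primary-structure tip deflection at C by superposition:
  point load 58.6 at a = 7.68: Pa²(3L − a)/(6EI) = 12166/EI
Tip deflection under a unit load at C: L³/(3EI) = 294.9/EI.
With EI = 45000 kN·m²: δ_0 = 0.27036 m and δ_{CC} = 0.006554 m/kN.
Compatibility — the beam at C must follow the support down by 0.004 m: δ_0 − R_C·δ_{CC} = 0.004, so R_C = (0.27036 − 0.004)/0.006554 = 40.64 kN.

R_C = 40.64 kN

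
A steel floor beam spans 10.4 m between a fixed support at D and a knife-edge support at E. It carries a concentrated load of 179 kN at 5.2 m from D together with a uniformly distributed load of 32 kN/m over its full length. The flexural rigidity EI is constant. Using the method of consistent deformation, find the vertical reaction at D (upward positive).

Take the reaction at E as the redundant and release it; the primary structure is a cantilever fixed at D.
Primary-structure tip deflection at E by superposition:
  point load 179 at a = 5.2: Pa²(3L − a)/(6EI) = 20974/EI
  UDL 32: wL⁴/(8EI) = 46794/EI
  δ_0 = 67768/EI
Flexibility coefficient — unit upward force at E: δ_{EE} = L³/(3EI) = 375/EI.
The prop prevents deflection at E: R_E = δ_0/δ_{EE} = 67768/375 = 180.7 kN.
Vertical equilibrium: R_D = ΣP − R_E = 511.8 − 180.7 = 331.1 kN.

R_D = 331.1 kN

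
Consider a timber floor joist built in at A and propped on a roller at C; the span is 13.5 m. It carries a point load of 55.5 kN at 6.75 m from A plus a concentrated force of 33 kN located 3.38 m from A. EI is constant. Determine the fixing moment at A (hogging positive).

M_A = 213.6 kN·m

Choose R_C as the redundant. The primary structure is the cantilever fixed at A.
Free-end deflection of the primary structure under the applied loading (downward +):
  point load 55.5 at a = 6.75: Pa²(3L − a)/(6EI) = 14224/EI
  point load 33 at a = 3.38: Pa²(3L − a)/(6EI) = 2332/EI
  δ_0 = 16556/EI
Flexibility coefficient — unit upward force at C: δ_{CC} = L³/(3EI) = 820.1/EI.
The prop prevents deflection at C: R_C = δ_0/δ_{CC} = 16556/820.1 = 20.19 kN.
Moment equilibrium about A: M_A = Σ(load moments about A) − R_C·L = 486.2 − 20.19×13.5 = 213.6 kN·m.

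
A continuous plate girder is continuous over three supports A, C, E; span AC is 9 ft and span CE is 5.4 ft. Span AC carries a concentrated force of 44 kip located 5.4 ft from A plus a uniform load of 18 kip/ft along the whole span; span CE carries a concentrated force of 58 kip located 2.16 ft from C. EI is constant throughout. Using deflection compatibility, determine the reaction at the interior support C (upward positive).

Take M_C as the redundant. Released structure: two simple spans AC and CE with a hinge at C.
Discontinuity in slope at C on the released structure — sum the simple-span end rotations:
  span AC: point load 44 at a = 5.4: Pab(L + a)/(6LEI) = 228.1/EI
  span AC: UDL 18: wL³/(24EI) = 546.8/EI
  span CE: point load 58 at a = 2.16: Pab(L + b)/(6LEI) = 108.2/EI
  relative rotation θ_0 = (774.8 + 108.2)/EI = 883.1/EI
A unit hogging moment at C produces rotation L₁/(3EI) + L₂/(3EI) = 4.8/EI.
Compatibility: M_C·(L₁+L₂)/(3EI) = θ_0, giving M_C = 184 kip·ft (hogging).
Span AC, ΣM about A with M_C applied at C: R_C^{AC}·9 = 966.6 + 184, so R_C^{AC} = 127.8 kip and R_A = 206 − 127.8 = 78.16 kip.
Span CE, ΣM about E: R_C^{CE}·5.4 = 187.9 + 184, so R_C^{CE} = 68.87 kip and R_E = 58 − 68.87 = -10.87 kip.
R_C = 127.8 + 68.87 = 196.7 kip.

R_C = 196.7 kip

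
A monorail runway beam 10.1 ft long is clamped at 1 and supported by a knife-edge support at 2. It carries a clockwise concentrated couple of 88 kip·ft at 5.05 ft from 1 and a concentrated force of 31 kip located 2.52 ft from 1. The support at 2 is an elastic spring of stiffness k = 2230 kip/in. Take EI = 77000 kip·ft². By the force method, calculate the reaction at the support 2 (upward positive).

Choose R_2 as the redundant. The primary structure is the cantilever fixed at 1.
Free-end deflection of the primary structure under the applied loading (downward +):
  clockwise couple 88 at a = 5.05: M₀a(2L − a)/(2EI) = 3366/EI
  point load 31 at a = 2.52: Pa²(3L − a)/(6EI) = 911.5/EI
  δ_0 = 4278/EI
Flexibility coefficient — unit upward force at 2: δ_{22} = L³/(3EI) = 343.4/EI.
With EI = 77000 kip·ft²: δ_0 = 0.055556 ft and δ_{22} = 0.00446 ft/kip.
Compatibility — the spring shortens by R_2/k under the reaction it provides: δ_0 − R_2·δ_{22} = R_2/k. With 1/k = 1/(2230×12) ft/kip = 0.000037 ft/kip, R_2 = δ_0 / (δ_{22} + 1/k) = 0.055556 / (0.00446 + 0.000037) = 12.35 kip.

R_2 = 12.35 kip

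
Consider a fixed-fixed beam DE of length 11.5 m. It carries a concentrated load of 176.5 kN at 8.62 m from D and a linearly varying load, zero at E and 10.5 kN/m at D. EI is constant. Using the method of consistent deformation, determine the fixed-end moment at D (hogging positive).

Take the two fixed-end moments M_D, M_E as redundants; the released structure is the simple span DE.
End rotations of the released simple span under the applied load (×1/EI):
  at D: point load 176.5 at a = 8.62: Pab(L + b)/(6LEI) = 913.2/EI
  at E: point load 176.5 at a = 8.62: Pab(L + a)/(6LEI) = 1278/EI
  at D: triangular load, peak 10.5: w₀L³/(45EI) = 354.9/EI
  at E: triangular load, peak 10.5: 7w₀L³/(360EI) = 310.5/EI
  θ_D0 = 1268/EI,  θ_E0 = 1588/EI
Flexibility coefficients: a unit moment at one end gives L/(3EI) there and L/(6EI) at the far end, so f₁₁ = f₂₂ = 3.833/EI and f₁₂ = f₂₁ = 1.917/EI.
Compatibility — zero rotation at each built-in end:
  3.833 M_D + 1.917 M_E = 1268
  1.917 M_D + 3.833 M_E = 1588
Solving the pair gives M_D = 164.9 kN·m and M_E = 331.9 kN·m (hogging).

M_D = 164.9 kN·m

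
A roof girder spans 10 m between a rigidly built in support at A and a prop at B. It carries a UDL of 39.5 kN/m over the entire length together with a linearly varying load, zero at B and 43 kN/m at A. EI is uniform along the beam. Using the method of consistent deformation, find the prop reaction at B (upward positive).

R_B = 191.1 kN

Take the reaction at B as the redundant and release it; the primary structure is a cantilever fixed at A.
Free-end deflection of the primary structure under the applied loading (downward +):
  UDL 39.5: wL⁴/(8EI) = 49375/EI
  triangular load, peak 43 at the fixed end: w₀L⁴/(30EI) = 14333/EI
  δ_0 = 63708/EI
Tip deflection under a unit load at B: L³/(3EI) = 333.3/EI.
The prop prevents deflection at B: R_B = δ_0/δ_{BB} = 63708/333.3 = 191.1 kN.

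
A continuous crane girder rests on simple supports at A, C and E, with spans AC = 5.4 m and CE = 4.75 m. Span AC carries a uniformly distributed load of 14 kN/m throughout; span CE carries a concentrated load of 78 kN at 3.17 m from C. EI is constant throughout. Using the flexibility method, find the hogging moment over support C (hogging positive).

M_C = 52.8 kN·m

Take M_C as the redundant. Released structure: two simple spans AC and CE with a hinge at C.
End slopes at the hinge C, treating each span as simply supported:
  span AC: UDL 14: wL³/(24EI) = 91.85/EI
  span CE: point load 78 at a = 3.17: Pab(L + b)/(6LEI) = 86.77/EI
  relative rotation θ_0 = (91.85 + 86.77)/EI = 178.6/EI
A unit hogging moment at C produces rotation L₁/(3EI) + L₂/(3EI) = 3.383/EI.
Compatibility: M_C·(L₁+L₂)/(3EI) = θ_0, giving M_C = 52.8 kN·m (hogging).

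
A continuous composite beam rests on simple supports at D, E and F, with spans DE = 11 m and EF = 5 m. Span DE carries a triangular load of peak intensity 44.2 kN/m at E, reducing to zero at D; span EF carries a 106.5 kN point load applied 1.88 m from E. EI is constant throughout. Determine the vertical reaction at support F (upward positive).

R_F = -15.32 kN

Take M_E as the redundant. Released structure: two simple spans DE and EF with a hinge at E.
Discontinuity in slope at E on the released structure — sum the simple-span end rotations:
  span DE: triangular load, peak 44.2: w₀L³/(45EI) = 1307/EI
  span EF: point load 106.5 at a = 1.88: Pab(L + b)/(6LEI) = 169.1/EI
  relative rotation θ_0 = (1307 + 169.1)/EI = 1476/EI
A unit hogging moment at E produces rotation L₁/(3EI) + L₂/(3EI) = 5.333/EI.
Compatibility: M_E·(L₁+L₂)/(3EI) = θ_0, giving M_E = 276.8 kN·m (hogging).
Span EF, ΣM about F: R_E^{EF}·5 = 332.3 + 276.8, so R_E^{EF} = 121.8 kN and R_F = 106.5 − 121.8 = -15.32 kN.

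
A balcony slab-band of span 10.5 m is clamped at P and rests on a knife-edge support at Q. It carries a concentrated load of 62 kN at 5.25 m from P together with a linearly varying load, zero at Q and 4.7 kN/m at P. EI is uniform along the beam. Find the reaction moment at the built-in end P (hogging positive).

Remove the prop at Q; the released (primary) structure is a cantilever built in at P.
Downward deflection at the released point Q due to the loads:
  point load 62 at a = 5.25: Pa²(3L − a)/(6EI) = 7476/EI
  triangular load, peak 4.7 at the fixed end: w₀L⁴/(30EI) = 1904/EI
  δ_0 = 9381/EI
Tip deflection under a unit load at Q: L³/(3EI) = 385.9/EI.
Compatibility at Q: δ_0 − R_Q·δ_{QQ} = 0, so R_Q = 9381/385.9 = 24.31 kN.
Moment equilibrium about P: M_P = Σ(load moments about P) − R_Q·L = 411.9 − 24.31×10.5 = 156.6 kN·m.

M_P = 156.6 kN·m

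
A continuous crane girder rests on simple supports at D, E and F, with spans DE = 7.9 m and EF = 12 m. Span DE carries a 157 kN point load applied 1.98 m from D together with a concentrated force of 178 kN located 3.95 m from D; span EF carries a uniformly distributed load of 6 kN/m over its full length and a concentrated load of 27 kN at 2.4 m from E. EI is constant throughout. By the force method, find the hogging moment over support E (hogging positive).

Take M_E as the redundant. Released structure: two simple spans DE and EF with a hinge at E.
End slopes at the hinge E, treating each span as simply supported:
  span DE: point load 157 at a = 1.98: Pab(L + a)/(6LEI) = 383.6/EI
  span DE: point load 178 at a = 3.95: Pab(L + a)/(6LEI) = 694.3/EI
  span EF: UDL 6: wL³/(24EI) = 432/EI
  span EF: point load 27 at a = 2.4: Pab(L + b)/(6LEI) = 186.6/EI
  relative rotation θ_0 = (1078 + 618.6)/EI = 1697/EI
A unit hogging moment at E produces rotation L₁/(3EI) + L₂/(3EI) = 6.633/EI.
Compatibility: M_E·(L₁+L₂)/(3EI) = θ_0, giving M_E = 255.8 kN·m (hogging).

M_E = 255.8 kN·m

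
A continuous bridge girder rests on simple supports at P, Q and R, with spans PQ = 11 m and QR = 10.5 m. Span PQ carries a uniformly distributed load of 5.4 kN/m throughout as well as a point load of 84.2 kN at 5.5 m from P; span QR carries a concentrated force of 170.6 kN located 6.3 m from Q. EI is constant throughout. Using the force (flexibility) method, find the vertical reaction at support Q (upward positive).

Release continuity at Q by inserting a hinge; the redundant is the internal moment M_Q. The primary structure is two simply-supported spans PQ and QR.
Discontinuity in slope at Q on the released structure — sum the simple-span end rotations:
  span PQ: UDL 5.4: wL³/(24EI) = 299.5/EI
  span PQ: point load 84.2 at a = 5.5: Pab(L + a)/(6LEI) = 636.8/EI
  span QR: point load 170.6 at a = 6.3: Pab(L + b)/(6LEI) = 1053/EI
  relative rotation θ_0 = (936.2 + 1053)/EI = 1990/EI
A unit hogging moment at Q produces rotation L₁/(3EI) + L₂/(3EI) = 7.167/EI.
Compatibility: M_Q·(L₁+L₂)/(3EI) = θ_0, giving M_Q = 277.6 kN·m (hogging).
Span PQ, ΣM about P with M_Q applied at Q: R_Q^{PQ}·11 = 789.8 + 277.6, so R_Q^{PQ} = 97.04 kN and R_P = 143.6 − 97.04 = 46.56 kN.
Span QR, ΣM about R: R_Q^{QR}·10.5 = 716.5 + 277.6, so R_Q^{QR} = 94.68 kN and R_R = 170.6 − 94.68 = 75.92 kN.
R_Q = 97.04 + 94.68 = 191.7 kN.

R_Q = 191.7 kN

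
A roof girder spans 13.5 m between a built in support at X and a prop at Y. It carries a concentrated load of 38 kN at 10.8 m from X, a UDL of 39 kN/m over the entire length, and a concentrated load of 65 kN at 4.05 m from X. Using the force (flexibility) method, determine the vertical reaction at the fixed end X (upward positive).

R_X = 397.4 kN

Release the roller at Y. Primary structure: cantilever fixed at X.
Downward deflection at the released point Y due to the loads:
  point load 38 at a = 10.8: Pa²(3L − a)/(6EI) = 21940/EI
  UDL 39: wL⁴/(8EI) = 161923/EI
  point load 65 at a = 4.05: Pa²(3L − a)/(6EI) = 6477/EI
  δ_0 = 190340/EI
Tip deflection under a unit load at Y: L³/(3EI) = 820.1/EI.
Compatibility at Y: δ_0 − R_Y·δ_{YY} = 0, so R_Y = 190340/820.1 = 232.1 kN.
Vertical equilibrium: R_X = ΣP − R_Y = 629.5 − 232.1 = 397.4 kN.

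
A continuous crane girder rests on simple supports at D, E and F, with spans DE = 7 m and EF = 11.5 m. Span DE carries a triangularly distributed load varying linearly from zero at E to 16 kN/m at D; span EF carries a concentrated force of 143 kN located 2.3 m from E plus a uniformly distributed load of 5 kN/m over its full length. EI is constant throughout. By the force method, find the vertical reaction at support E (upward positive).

Take M_E as the redundant. Released structure: two simple spans DE and EF with a hinge at E.
Discontinuity in slope at E on the released structure — sum the simple-span end rotations:
  span DE: triangular load, peak 16: 7w₀L³/(360EI) = 106.7/EI
  span EF: point load 143 at a = 2.3: Pab(L + b)/(6LEI) = 907.8/EI
  span EF: UDL 5: wL³/(24EI) = 316.8/EI
  relative rotation θ_0 = (106.7 + 1225)/EI = 1331/EI
A unit hogging moment at E produces rotation L₁/(3EI) + L₂/(3EI) = 6.167/EI.
Slope continuity at E: θ_0 = M_E·6.167/EI, so M_E = 1331/6.167 = 215.9 kN·m (hogging).
Span DE, ΣM about D with M_E applied at E: R_E^{DE}·7 = 130.7 + 215.9, so R_E^{DE} = 49.51 kN and R_D = 56 − 49.51 = 6.492 kN.
Span EF, ΣM about F: R_E^{EF}·11.5 = 1646 + 215.9, so R_E^{EF} = 161.9 kN and R_F = 200.5 − 161.9 = 38.58 kN.
R_E = 49.51 + 161.9 = 211.4 kN.

R_E = 211.4 kN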